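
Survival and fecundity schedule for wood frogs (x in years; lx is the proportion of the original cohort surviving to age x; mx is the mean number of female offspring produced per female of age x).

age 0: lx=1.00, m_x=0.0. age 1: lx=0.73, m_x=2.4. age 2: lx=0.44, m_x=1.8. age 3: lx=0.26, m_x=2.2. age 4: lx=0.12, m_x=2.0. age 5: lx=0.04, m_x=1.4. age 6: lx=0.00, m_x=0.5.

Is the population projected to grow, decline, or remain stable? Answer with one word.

R0 = Σ lx·mx = 0 + 1.752 + 0.792 + 0.572 + 0.24 + 0.056 + 0 = 3.412
R0 > 1, so the population is growing.

growing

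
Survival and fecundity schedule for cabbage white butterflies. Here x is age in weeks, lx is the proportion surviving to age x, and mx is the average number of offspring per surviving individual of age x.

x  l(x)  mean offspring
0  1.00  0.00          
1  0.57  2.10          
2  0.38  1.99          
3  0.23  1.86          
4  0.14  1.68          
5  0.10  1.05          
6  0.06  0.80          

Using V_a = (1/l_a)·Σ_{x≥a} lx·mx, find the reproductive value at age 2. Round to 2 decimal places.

4.14

lx·mx for x ≥ 2: 0.7562, 0.4278, 0.2352, 0.105, 0.048 → sum = 1.5722
V_2 = 1.5722 / l_2 = 1.5722 / 0.38 = 4.137368… → 4.14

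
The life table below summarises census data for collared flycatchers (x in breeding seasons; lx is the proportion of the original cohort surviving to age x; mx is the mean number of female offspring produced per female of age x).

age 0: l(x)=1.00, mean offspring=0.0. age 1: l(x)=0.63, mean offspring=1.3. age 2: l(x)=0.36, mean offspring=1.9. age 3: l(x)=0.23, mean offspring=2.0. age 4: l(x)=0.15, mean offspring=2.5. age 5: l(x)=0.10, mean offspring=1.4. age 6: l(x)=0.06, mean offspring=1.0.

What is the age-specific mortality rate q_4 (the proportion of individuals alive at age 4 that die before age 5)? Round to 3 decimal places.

0.333

q_4 = (l_4 − l_5) / l_4 = (0.15 − 0.1) / 0.15
     = 0.05 / 0.15 = 0.333333… → 0.333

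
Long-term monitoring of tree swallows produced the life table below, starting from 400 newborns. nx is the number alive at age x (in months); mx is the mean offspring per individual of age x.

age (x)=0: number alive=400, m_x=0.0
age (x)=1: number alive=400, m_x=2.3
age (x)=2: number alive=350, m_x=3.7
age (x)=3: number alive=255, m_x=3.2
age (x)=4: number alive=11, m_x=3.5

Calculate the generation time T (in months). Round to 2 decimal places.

lx = nx/n0 = nx/400: 1, 1, 0.875, 0.6375, 0.0275
lx·mx: 0, 2.3, 3.2375, 2.04, 0.09625 → R0 = 7.67375
x·lx·mx: 0, 2.3, 6.475, 6.12, 0.385 → Σ = 15.28
T = 15.28 / 7.67375 = 1.991204… → 1.99

1.99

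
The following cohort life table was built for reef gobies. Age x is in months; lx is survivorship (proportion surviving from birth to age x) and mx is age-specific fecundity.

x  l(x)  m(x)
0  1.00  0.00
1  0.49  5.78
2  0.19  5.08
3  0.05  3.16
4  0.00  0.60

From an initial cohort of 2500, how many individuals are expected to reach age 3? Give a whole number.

Expected survivors = N0 · l_3 = 2500 × 0.05 = 125 → 125

125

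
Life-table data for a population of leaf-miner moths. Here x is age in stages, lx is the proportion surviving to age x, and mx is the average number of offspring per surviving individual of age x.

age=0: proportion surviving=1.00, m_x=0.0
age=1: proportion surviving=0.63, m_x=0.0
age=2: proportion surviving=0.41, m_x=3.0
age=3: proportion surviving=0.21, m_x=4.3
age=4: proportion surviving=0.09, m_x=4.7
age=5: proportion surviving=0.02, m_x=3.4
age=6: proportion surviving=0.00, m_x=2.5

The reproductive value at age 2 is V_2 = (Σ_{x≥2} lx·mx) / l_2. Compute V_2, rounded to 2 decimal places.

6.40

lx·mx for x ≥ 2: 1.23, 0.903, 0.423, 0.068, 0 → sum = 2.624
V_2 = 2.624 / l_2 = 2.624 / 0.41 = 6.4 → 6.40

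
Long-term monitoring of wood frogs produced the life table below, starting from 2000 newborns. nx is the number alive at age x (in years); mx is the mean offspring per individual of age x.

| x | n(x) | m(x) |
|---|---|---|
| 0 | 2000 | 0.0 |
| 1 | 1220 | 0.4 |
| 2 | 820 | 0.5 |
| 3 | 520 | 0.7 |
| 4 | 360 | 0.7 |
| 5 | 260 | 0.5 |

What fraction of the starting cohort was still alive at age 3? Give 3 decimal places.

l_3 = n_3/n_0 = 520/2000 = 0.26 → 0.260

0.260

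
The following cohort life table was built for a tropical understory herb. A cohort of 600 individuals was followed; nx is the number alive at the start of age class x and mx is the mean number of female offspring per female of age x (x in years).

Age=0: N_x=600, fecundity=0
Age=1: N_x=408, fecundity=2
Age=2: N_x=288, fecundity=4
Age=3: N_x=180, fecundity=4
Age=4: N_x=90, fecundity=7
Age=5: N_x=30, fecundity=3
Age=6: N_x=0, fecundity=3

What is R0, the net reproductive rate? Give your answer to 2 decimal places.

lx = nx/n0 = nx/600: 1, 0.68, 0.48, 0.3, 0.15, 0.05, 0
lx·mx by age: 0, 1.36, 1.92, 1.2, 1.05, 0.15, 0
R0 = Σ lx·mx = 5.68 → 5.68

5.68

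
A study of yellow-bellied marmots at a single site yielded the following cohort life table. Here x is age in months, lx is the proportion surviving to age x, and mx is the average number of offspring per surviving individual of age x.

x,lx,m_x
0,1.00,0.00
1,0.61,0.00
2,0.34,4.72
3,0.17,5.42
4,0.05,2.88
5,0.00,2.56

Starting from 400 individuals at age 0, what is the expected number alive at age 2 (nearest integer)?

136

Expected survivors = N0 · l_2 = 400 × 0.34 = 136 → 136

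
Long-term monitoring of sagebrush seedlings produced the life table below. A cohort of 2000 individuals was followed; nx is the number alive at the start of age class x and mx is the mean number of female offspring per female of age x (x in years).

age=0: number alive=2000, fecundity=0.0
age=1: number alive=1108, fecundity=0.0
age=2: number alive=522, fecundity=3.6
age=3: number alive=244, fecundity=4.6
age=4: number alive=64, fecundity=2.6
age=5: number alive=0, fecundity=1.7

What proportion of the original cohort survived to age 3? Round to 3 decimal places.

0.122

l_3 = n_3/n_0 = 244/2000 = 0.122 → 0.122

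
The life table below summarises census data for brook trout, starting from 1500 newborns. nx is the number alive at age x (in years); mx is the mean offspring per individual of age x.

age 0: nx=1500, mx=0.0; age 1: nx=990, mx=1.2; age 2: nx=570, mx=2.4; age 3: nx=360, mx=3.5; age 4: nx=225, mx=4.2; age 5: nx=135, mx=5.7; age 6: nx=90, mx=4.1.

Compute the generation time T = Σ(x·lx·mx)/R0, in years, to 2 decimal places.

2.97

lx = nx/n0 = nx/1500: 1, 0.66, 0.38, 0.24, 0.15, 0.09, 0.06
lx·mx: 0, 0.792, 0.912, 0.84, 0.63, 0.513, 0.246 → R0 = 3.933
x·lx·mx: 0, 0.792, 1.824, 2.52, 2.52, 2.565, 1.476 → Σ = 11.697
T = 11.697 / 3.933 = 2.974066… → 2.97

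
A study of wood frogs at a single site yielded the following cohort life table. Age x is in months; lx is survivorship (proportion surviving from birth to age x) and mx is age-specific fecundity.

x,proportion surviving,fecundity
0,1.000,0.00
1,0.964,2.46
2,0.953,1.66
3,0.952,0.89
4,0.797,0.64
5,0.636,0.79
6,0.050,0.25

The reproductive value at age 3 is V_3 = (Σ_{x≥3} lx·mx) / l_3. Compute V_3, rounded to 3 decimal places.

lx·mx for x ≥ 3: 0.84728, 0.51008, 0.50244, 0.0125 → sum = 1.8723
V_3 = 1.8723 / l_3 = 1.8723 / 0.952 = 1.966702… → 1.967

1.967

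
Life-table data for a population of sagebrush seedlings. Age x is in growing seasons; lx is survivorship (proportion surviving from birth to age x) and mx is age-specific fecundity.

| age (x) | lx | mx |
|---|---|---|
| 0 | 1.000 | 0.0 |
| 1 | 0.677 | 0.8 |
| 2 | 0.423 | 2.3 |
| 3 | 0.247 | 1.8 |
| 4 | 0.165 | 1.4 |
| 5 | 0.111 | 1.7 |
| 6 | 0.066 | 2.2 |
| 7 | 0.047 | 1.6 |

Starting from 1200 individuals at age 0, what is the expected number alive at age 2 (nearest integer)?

508

Expected survivors = N0 · l_2 = 1200 × 0.423 = 507.6 → 508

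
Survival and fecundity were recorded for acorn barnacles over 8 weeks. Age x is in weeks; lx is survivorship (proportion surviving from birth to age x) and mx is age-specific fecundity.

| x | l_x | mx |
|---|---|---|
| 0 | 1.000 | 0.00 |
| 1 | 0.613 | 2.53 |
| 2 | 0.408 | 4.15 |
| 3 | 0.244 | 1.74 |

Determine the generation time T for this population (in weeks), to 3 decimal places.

1.693

lx·mx: 0, 1.55089, 1.6932, 0.42456 → R0 = 3.66865
x·lx·mx: 0, 1.55089, 3.3864, 1.27368 → Σ = 6.21097
T = 6.21097 / 3.66865 = 1.692985… → 1.693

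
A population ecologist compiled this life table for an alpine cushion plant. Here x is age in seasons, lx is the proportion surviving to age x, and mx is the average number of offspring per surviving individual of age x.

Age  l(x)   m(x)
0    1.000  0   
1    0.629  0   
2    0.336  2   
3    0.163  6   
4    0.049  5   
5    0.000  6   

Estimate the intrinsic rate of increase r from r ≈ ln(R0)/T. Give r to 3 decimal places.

0.230

R0 = Σ lx·mx = 0 + 0 + 0.672 + 0.978 + 0.245 + 0 = 1.895
Σ x·lx·mx = 5.258; T = 5.258/1.895 = 2.77467…
r ≈ ln(R0)/T = ln(1.895)/2.77467… = 0.23038… → 0.230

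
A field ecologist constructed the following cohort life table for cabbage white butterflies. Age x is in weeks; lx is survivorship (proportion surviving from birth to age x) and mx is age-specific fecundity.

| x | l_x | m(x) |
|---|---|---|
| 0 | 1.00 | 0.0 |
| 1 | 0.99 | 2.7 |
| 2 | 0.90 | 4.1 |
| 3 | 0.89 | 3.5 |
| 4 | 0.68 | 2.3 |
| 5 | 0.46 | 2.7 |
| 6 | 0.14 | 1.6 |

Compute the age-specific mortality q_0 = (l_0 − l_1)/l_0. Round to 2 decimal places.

0.01

q_0 = (l_0 − l_1) / l_0 = (1 − 0.99) / 1
     = 0.01 / 1 = 0.01 → 0.01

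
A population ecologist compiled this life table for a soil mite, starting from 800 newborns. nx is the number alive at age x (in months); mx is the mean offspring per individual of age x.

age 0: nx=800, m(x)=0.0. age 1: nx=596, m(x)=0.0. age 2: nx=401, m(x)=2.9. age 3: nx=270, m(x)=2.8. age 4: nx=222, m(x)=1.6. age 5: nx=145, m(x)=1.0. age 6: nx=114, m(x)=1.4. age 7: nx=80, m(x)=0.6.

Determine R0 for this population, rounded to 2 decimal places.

lx = nx/n0 = nx/800: 1, 0.745, 0.50125, 0.3375, 0.2775, 0.18125, 0.1425, 0.1
lx·mx by age: 0, 0, 1.453625, 0.945, 0.444, 0.18125, 0.1995, 0.06
R0 = Σ lx·mx = 3.283375 → 3.28

3.28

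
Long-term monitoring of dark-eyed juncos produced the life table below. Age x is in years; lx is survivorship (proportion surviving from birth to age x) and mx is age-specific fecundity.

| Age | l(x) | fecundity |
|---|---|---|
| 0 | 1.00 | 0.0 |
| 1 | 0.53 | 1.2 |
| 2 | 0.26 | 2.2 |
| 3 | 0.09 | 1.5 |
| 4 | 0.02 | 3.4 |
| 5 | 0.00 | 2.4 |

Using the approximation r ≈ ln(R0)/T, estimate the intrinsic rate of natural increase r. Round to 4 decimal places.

0.1977

R0 = Σ lx·mx = 0 + 0.636 + 0.572 + 0.135 + 0.068 + 0 = 1.411
Σ x·lx·mx = 2.457; T = 2.457/1.411 = 1.74132…
r ≈ ln(R0)/T = ln(1.411)/1.74132… = 0.197723… → 0.1977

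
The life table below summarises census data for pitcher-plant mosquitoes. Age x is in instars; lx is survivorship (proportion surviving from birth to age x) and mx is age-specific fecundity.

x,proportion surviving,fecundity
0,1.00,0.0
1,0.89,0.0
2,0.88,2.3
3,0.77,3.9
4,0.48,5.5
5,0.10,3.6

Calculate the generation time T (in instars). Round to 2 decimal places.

3.17

lx·mx: 0, 0, 2.024, 3.003, 2.64, 0.36 → R0 = 8.027
x·lx·mx: 0, 0, 4.048, 9.009, 10.56, 1.8 → Σ = 25.417
T = 25.417 / 8.027 = 3.166438… → 3.17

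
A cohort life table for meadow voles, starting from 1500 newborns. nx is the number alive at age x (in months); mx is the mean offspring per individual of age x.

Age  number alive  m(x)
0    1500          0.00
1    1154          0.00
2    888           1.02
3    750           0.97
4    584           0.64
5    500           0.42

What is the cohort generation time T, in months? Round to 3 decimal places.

lx = nx/n0 = nx/1500: 1, 0.76933…, 0.592, 0.5, 0.38933…, 0.33333…
lx·mx: 0, 0, 0.60384, 0.485, 0.249173…, 0.14… → R0 = 1.478013…
x·lx·mx: 0, 0, 1.20768, 1.455, 0.996693…, 0.7… → Σ = 4.359373…
T = 4.359373… / 1.478013… = 2.949482… → 2.949

2.949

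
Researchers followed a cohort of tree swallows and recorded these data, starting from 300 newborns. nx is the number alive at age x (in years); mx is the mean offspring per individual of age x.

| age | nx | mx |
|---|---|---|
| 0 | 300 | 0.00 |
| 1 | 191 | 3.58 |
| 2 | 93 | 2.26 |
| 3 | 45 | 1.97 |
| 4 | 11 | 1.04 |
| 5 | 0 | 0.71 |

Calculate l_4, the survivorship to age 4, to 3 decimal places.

l_4 = n_4/n_0 = 11/300 = 0.036667… → 0.037

0.037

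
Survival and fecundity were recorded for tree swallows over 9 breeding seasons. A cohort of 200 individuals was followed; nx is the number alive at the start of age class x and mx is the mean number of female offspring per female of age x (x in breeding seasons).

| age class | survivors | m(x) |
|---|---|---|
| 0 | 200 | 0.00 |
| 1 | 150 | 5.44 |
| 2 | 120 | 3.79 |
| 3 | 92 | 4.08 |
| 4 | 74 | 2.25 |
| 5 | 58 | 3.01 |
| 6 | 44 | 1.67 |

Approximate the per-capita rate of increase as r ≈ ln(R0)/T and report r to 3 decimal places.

lx = nx/n0 = nx/200: 1, 0.75, 0.6, 0.46, 0.37, 0.29, 0.22
R0 = Σ lx·mx = 0 + 4.08 + 2.274 + 1.8768 + 0.8325 + 0.8729 + 0.3674 = 10.3036
Σ x·lx·mx = 24.1573; T = 24.1573/10.3036 = 2.34455…
r ≈ ln(R0)/T = ln(10.3036)/2.34455… = 0.99486… → 0.995

0.995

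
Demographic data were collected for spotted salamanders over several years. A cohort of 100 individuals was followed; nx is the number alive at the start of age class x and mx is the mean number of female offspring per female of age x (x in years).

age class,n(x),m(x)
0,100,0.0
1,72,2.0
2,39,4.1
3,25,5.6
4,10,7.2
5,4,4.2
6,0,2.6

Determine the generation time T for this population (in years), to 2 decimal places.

lx = nx/n0 = nx/100: 1, 0.72, 0.39, 0.25, 0.1, 0.04, 0
lx·mx: 0, 1.44, 1.599, 1.4, 0.72, 0.168, 0 → R0 = 5.327
x·lx·mx: 0, 1.44, 3.198, 4.2, 2.88, 0.84, 0 → Σ = 12.558
T = 12.558 / 5.327 = 2.357424… → 2.36

2.36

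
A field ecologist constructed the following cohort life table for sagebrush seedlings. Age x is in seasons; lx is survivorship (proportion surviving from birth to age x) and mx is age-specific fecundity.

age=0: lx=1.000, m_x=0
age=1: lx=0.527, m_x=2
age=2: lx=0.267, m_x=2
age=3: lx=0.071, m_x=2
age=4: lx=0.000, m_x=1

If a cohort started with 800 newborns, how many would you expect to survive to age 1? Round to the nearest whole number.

422

Expected survivors = N0 · l_1 = 800 × 0.527 = 421.6 → 422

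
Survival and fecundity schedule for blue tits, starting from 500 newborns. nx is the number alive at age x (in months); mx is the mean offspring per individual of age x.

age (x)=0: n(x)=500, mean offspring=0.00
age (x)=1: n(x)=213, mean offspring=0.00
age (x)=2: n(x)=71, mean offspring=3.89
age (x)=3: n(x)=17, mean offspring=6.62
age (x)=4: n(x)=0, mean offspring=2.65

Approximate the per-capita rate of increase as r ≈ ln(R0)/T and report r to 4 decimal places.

lx = nx/n0 = nx/500: 1, 0.426, 0.142, 0.034, 0
R0 = Σ lx·mx = 0 + 0 + 0.55238 + 0.22508 + 0 = 0.77746
Σ x·lx·mx = 1.78; T = 1.78/0.77746 = 2.28951…
r ≈ ln(R0)/T = ln(0.77746)/2.28951… = -0.109946… → -0.1099

-0.1099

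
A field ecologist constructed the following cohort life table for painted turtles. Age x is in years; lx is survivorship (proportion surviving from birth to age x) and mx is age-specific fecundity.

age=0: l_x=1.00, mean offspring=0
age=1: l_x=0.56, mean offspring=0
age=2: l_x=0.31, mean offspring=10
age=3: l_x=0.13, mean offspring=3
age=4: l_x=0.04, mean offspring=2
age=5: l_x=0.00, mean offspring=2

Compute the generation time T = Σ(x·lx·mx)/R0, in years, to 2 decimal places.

2.15

lx·mx: 0, 0, 3.1, 0.39, 0.08, 0 → R0 = 3.57
x·lx·mx: 0, 0, 6.2, 1.17, 0.32, 0 → Σ = 7.69
T = 7.69 / 3.57 = 2.154062… → 2.15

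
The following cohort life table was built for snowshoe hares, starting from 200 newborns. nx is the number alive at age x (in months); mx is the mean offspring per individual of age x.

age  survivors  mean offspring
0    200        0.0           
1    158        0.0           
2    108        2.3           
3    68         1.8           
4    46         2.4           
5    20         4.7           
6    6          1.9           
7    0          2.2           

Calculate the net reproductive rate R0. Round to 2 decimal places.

2.93

lx = nx/n0 = nx/200: 1, 0.79, 0.54, 0.34, 0.23, 0.1, 0.03, 0
lx·mx by age: 0, 0, 1.242, 0.612, 0.552, 0.47, 0.057, 0
R0 = Σ lx·mx = 2.933 → 2.93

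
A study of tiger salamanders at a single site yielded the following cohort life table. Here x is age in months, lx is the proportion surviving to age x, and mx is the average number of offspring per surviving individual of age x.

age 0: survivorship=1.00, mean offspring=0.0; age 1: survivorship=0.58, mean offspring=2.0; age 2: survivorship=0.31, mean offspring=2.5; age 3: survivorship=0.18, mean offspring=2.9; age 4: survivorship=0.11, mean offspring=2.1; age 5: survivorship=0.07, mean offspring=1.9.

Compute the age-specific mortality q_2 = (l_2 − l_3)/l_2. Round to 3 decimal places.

q_2 = (l_2 − l_3) / l_2 = (0.31 − 0.18) / 0.31
     = 0.13 / 0.31 = 0.419355… → 0.419

0.419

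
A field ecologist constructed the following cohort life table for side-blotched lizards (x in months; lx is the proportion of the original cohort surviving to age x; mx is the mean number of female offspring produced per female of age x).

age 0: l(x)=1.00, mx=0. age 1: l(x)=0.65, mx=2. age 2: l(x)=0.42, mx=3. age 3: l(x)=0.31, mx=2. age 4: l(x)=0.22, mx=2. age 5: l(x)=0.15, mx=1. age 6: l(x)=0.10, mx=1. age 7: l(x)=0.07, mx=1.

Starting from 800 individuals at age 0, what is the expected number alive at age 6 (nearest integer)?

80

Expected survivors = N0 · l_6 = 800 × 0.10 = 80 → 80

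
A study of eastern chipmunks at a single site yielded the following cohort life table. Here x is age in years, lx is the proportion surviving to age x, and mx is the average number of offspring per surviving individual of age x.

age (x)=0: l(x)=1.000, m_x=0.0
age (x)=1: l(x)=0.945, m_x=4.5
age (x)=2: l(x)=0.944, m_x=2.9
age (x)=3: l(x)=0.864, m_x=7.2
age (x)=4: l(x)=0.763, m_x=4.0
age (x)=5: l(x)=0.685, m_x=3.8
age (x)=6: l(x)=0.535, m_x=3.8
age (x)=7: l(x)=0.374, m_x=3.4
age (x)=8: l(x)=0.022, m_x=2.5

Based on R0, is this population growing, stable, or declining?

R0 = Σ lx·mx = 0 + 4.2525 + 2.7376 + 6.2208 + 3.052 + 2.603 + 2.033 + 1.2716 + 0.055 = 22.2255
R0 > 1, so the population is growing.

growing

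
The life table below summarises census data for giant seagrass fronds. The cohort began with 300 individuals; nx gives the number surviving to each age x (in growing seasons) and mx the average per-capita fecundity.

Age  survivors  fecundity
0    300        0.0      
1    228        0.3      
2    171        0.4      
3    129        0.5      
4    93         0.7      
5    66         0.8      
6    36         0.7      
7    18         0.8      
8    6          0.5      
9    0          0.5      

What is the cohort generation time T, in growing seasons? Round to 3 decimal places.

3.314

lx = nx/n0 = nx/300: 1, 0.76, 0.57, 0.43, 0.31, 0.22, 0.12, 0.06, 0.02, 0
lx·mx: 0, 0.228, 0.228, 0.215, 0.217, 0.176, 0.084, 0.048, 0.01, 0 → R0 = 1.206
x·lx·mx: 0, 0.228, 0.456, 0.645, 0.868, 0.88, 0.504, 0.336, 0.08, 0 → Σ = 3.997
T = 3.997 / 1.206 = 3.314262… → 3.314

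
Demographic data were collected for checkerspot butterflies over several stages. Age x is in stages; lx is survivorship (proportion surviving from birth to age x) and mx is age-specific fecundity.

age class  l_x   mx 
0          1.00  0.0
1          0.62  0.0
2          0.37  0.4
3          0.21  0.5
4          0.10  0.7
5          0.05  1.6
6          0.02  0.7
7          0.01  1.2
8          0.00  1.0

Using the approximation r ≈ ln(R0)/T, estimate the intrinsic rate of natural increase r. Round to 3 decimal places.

-0.249

R0 = Σ lx·mx = 0 + 0 + 0.148 + 0.105 + 0.07 + 0.08 + 0.014 + 0.012 + 0 = 0.429
Σ x·lx·mx = 1.459; T = 1.459/0.429 = 3.40093…
r ≈ ln(R0)/T = ln(0.429)/3.40093… = -0.24884… → -0.249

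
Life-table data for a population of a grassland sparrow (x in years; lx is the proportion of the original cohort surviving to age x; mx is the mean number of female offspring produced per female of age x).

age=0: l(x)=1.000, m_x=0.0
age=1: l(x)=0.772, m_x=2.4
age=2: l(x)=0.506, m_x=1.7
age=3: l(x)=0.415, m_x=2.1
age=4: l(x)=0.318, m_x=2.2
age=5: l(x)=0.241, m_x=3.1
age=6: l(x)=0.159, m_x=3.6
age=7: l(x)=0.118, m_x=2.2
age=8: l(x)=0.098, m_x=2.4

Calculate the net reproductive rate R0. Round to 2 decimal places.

6.10

lx·mx by age: 0, 1.8528, 0.8602, 0.8715, 0.6996, 0.7471, 0.5724, 0.2596, 0.2352
R0 = Σ lx·mx = 6.0984 → 6.10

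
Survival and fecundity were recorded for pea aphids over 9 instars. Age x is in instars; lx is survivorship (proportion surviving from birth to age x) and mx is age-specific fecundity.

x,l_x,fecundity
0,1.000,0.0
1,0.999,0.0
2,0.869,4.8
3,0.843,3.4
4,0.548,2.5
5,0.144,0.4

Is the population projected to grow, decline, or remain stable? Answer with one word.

growing

R0 = Σ lx·mx = 0 + 0 + 4.1712 + 2.8662 + 1.37 + 0.0576 = 8.465
R0 > 1, so the population is growing.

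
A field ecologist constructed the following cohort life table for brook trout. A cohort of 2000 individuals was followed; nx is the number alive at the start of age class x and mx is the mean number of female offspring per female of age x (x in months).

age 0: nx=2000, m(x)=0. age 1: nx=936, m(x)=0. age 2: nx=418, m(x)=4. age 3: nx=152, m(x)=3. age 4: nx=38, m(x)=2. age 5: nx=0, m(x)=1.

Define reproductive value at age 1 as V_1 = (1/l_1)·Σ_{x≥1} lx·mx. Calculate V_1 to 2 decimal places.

2.35

lx = nx/n0 = nx/2000: 1, 0.468, 0.209, 0.076, 0.019, 0
lx·mx for x ≥ 1: 0, 0.836, 0.228, 0.038, 0 → sum = 1.102
V_1 = 1.102 / l_1 = 1.102 / 0.468 = 2.354701… → 2.35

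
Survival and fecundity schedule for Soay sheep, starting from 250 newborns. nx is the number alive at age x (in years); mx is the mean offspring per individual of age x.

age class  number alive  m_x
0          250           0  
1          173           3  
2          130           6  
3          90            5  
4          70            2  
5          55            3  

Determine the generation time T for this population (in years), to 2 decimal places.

2.34

lx = nx/n0 = nx/250: 1, 0.692, 0.52, 0.36, 0.28, 0.22
lx·mx: 0, 2.076, 3.12, 1.8, 0.56, 0.66 → R0 = 8.216
x·lx·mx: 0, 2.076, 6.24, 5.4, 2.24, 3.3 → Σ = 19.256
T = 19.256 / 8.216 = 2.34372… → 2.34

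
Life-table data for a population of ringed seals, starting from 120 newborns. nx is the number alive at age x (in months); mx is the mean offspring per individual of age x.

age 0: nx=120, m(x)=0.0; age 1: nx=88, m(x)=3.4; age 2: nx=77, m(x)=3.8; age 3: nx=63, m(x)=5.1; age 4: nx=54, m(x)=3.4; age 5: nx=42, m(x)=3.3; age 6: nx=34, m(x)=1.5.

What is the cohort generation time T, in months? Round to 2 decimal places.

2.78

lx = nx/n0 = nx/120: 1, 0.73333…, 0.64167…, 0.525, 0.45, 0.35, 0.28333…
lx·mx: 0, 2.493333…, 2.438333…, 2.6775, 1.53, 1.155, 0.425… → R0 = 10.719167…
x·lx·mx: 0, 2.493333…, 4.876667…, 8.0325, 6.12, 5.775, 2.55… → Σ = 29.8475…
T = 29.8475… / 10.719167… = 2.784498… → 2.78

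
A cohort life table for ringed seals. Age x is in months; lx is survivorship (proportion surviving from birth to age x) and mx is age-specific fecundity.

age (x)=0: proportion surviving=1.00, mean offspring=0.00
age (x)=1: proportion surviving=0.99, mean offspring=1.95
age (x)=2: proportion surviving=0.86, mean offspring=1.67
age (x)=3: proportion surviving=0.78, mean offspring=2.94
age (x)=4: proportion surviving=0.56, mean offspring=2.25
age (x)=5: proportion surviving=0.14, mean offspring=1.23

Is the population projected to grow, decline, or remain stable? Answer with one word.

R0 = Σ lx·mx = 0 + 1.9305 + 1.4362 + 2.2932 + 1.26 + 0.1722 = 7.0921
R0 > 1, so the population is growing.

growing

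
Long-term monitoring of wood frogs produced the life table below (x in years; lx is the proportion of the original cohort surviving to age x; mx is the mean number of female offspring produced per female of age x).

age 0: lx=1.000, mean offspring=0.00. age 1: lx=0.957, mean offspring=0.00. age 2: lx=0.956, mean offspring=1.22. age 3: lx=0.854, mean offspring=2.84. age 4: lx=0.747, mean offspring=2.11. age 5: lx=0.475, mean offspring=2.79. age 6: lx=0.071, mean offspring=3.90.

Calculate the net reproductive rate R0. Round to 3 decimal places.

6.770

lx·mx by age: 0, 0, 1.16632, 2.42536, 1.57617, 1.32525, 0.2769
R0 = Σ lx·mx = 6.77 → 6.770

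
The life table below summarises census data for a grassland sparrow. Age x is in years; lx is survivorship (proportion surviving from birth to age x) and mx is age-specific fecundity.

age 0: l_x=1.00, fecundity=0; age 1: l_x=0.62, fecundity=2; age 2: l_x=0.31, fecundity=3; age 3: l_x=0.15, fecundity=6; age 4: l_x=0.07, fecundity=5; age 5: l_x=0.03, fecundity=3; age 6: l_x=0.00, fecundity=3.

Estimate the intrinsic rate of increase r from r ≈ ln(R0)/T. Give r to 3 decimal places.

0.576

R0 = Σ lx·mx = 0 + 1.24 + 0.93 + 0.9 + 0.35 + 0.09 + 0 = 3.51
Σ x·lx·mx = 7.65; T = 7.65/3.51 = 2.17949…
r ≈ ln(R0)/T = ln(3.51)/2.17949… = 0.57611… → 0.576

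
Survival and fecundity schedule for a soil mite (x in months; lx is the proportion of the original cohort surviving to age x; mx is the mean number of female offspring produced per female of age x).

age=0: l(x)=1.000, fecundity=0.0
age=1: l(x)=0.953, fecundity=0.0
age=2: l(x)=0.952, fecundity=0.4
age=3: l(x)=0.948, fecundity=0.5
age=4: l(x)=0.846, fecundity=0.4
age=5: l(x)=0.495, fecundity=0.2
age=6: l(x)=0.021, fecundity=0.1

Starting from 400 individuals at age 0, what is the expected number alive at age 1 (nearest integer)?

Expected survivors = N0 · l_1 = 400 × 0.953 = 381.2 → 381

381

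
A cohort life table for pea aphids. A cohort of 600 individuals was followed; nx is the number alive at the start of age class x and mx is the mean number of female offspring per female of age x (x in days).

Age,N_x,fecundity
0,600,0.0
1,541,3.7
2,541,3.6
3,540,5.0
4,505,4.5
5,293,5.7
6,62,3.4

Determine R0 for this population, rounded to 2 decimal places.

18.00

lx = nx/n0 = nx/600: 1, 0.90167…, 0.90167…, 0.9, 0.84167…, 0.48833…, 0.10333…
lx·mx by age: 0, 3.336167…, 3.246…, 4.5, 3.7875…, 2.7835…, 0.351333…
R0 = Σ lx·mx = 18.0045… → 18.00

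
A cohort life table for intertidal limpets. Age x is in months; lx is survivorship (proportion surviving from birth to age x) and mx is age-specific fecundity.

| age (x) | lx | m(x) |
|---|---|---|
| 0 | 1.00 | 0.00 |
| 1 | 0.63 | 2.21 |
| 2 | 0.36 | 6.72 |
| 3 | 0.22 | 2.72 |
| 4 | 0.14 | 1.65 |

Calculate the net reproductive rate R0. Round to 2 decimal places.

4.64

lx·mx by age: 0, 1.3923, 2.4192, 0.5984, 0.231
R0 = Σ lx·mx = 4.6409 → 4.64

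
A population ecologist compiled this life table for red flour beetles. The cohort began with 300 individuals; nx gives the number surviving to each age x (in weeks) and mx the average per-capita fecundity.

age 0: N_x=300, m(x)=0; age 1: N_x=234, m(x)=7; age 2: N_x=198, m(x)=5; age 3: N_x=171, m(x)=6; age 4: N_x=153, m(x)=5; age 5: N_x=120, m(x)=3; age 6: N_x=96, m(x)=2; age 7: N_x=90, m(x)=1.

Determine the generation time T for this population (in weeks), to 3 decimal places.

lx = nx/n0 = nx/300: 1, 0.78, 0.66, 0.57, 0.51, 0.4, 0.32, 0.3
lx·mx: 0, 5.46, 3.3, 3.42, 2.55, 1.2, 0.64, 0.3 → R0 = 16.87
x·lx·mx: 0, 5.46, 6.6, 10.26, 10.2, 6, 3.84, 2.1 → Σ = 44.46
T = 44.46 / 16.87 = 2.635448… → 2.635

2.635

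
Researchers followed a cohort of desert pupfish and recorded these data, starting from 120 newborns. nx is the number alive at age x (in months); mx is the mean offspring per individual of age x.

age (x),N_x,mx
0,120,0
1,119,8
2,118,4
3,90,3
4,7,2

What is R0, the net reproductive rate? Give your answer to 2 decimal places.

14.23

lx = nx/n0 = nx/120: 1, 0.99167…, 0.98333…, 0.75, 0.05833…
lx·mx by age: 0, 7.933333…, 3.933333…, 2.25, 0.116667…
R0 = Σ lx·mx = 14.233333… → 14.23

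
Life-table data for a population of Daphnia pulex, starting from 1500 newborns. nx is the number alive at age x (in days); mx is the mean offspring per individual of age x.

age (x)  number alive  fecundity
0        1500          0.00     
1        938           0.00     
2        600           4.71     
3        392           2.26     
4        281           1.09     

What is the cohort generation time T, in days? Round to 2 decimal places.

2.37

lx = nx/n0 = nx/1500: 1, 0.62533…, 0.4, 0.26133…, 0.18733…
lx·mx: 0, 0, 1.884, 0.590613…, 0.204193… → R0 = 2.678807…
x·lx·mx: 0, 0, 3.768, 1.77184…, 0.816773… → Σ = 6.356613…
T = 6.356613… / 2.678807… = 2.372927… → 2.37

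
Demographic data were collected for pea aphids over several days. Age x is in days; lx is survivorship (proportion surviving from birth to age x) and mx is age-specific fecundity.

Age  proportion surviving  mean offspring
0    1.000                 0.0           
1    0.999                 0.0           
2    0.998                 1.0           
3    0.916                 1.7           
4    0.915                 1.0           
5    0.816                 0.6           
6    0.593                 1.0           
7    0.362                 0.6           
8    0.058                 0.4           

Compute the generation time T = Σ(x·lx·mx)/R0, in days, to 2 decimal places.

3.76

lx·mx: 0, 0, 0.998, 1.5572, 0.915, 0.4896, 0.593, 0.2172, 0.0232 → R0 = 4.7932
x·lx·mx: 0, 0, 1.996, 4.6716, 3.66, 2.448, 3.558, 1.5204, 0.1856 → Σ = 18.0396
T = 18.0396 / 4.7932 = 3.763582… → 3.76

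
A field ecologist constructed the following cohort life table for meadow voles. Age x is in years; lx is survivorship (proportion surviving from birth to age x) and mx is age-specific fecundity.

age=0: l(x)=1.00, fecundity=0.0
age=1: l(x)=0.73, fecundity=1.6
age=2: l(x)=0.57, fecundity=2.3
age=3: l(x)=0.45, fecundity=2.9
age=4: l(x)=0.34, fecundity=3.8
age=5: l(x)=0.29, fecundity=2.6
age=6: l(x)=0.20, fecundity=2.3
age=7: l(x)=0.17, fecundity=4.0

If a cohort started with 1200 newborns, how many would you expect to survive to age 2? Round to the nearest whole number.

684

Expected survivors = N0 · l_2 = 1200 × 0.57 = 684 → 684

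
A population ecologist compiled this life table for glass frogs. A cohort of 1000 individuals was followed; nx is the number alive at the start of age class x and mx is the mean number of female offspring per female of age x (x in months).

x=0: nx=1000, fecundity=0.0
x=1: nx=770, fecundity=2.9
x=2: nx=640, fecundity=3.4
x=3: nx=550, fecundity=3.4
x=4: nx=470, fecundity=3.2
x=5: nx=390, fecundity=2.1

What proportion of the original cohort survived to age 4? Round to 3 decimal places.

l_4 = n_4/n_0 = 470/1000 = 0.47 → 0.470

0.470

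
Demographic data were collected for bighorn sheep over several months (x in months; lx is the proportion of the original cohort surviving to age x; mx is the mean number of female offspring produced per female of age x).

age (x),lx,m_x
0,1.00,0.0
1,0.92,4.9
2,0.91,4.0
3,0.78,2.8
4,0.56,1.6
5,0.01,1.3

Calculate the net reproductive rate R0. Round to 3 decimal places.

11.241

lx·mx by age: 0, 4.508, 3.64, 2.184, 0.896, 0.013
R0 = Σ lx·mx = 11.241 → 11.241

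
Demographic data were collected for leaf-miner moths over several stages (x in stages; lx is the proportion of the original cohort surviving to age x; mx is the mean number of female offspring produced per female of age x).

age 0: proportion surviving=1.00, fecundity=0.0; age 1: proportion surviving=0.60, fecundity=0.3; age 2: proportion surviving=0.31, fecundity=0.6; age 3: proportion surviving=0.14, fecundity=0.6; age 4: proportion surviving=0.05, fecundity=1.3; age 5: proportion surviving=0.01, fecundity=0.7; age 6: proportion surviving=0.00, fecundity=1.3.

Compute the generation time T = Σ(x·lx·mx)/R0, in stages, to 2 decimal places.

lx·mx: 0, 0.18, 0.186, 0.084, 0.065, 0.007, 0 → R0 = 0.522
x·lx·mx: 0, 0.18, 0.372, 0.252, 0.26, 0.035, 0 → Σ = 1.099
T = 1.099 / 0.522 = 2.105364… → 2.11

2.11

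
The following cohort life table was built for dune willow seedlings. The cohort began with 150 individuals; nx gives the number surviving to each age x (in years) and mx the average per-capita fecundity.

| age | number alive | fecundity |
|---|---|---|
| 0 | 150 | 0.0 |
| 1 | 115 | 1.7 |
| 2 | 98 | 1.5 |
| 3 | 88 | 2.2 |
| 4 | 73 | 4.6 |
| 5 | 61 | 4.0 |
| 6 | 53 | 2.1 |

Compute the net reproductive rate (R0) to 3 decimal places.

lx = nx/n0 = nx/150: 1, 0.76667…, 0.65333…, 0.58667…, 0.48667…, 0.40667…, 0.35333…
lx·mx by age: 0, 1.303333…, 0.98…, 1.290667…, 2.238667…, 1.626667…, 0.742…
R0 = Σ lx·mx = 8.181333… → 8.181

8.181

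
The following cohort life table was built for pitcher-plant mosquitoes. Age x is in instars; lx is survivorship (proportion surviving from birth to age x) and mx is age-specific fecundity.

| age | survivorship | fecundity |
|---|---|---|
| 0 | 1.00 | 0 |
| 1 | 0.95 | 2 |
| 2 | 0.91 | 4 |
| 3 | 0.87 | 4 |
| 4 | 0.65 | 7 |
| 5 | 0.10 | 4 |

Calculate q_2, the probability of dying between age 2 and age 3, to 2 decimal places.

q_2 = (l_2 − l_3) / l_2 = (0.91 − 0.87) / 0.91
     = 0.04 / 0.91 = 0.043956… → 0.04

0.04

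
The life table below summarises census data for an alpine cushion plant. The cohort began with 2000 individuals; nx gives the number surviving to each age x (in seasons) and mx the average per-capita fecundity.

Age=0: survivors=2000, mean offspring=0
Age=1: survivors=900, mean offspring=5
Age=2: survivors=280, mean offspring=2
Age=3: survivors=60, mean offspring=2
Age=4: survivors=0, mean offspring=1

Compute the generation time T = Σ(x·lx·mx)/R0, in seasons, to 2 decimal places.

lx = nx/n0 = nx/2000: 1, 0.45, 0.14, 0.03, 0
lx·mx: 0, 2.25, 0.28, 0.06, 0 → R0 = 2.59
x·lx·mx: 0, 2.25, 0.56, 0.18, 0 → Σ = 2.99
T = 2.99 / 2.59 = 1.15444… → 1.15

1.15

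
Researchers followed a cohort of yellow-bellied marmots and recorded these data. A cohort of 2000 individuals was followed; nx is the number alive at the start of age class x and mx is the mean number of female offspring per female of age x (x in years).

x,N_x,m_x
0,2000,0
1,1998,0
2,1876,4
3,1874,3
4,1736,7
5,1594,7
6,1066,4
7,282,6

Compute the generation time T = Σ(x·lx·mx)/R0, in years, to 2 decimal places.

lx = nx/n0 = nx/2000: 1, 0.999, 0.938, 0.937, 0.868, 0.797, 0.533, 0.141
lx·mx: 0, 0, 3.752, 2.811, 6.076, 5.579, 2.132, 0.846 → R0 = 21.196
x·lx·mx: 0, 0, 7.504, 8.433, 24.304, 27.895, 12.792, 5.922 → Σ = 86.85
T = 86.85 / 21.196 = 4.097471… → 4.10

4.10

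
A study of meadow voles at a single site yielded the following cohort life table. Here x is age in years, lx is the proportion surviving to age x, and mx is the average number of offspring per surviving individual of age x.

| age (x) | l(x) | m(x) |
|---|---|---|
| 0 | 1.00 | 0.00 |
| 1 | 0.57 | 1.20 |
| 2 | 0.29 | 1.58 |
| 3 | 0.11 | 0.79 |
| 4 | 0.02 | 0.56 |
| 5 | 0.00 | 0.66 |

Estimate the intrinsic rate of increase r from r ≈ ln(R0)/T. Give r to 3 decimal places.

0.140

R0 = Σ lx·mx = 0 + 0.684 + 0.4582 + 0.0869 + 0.0112 + 0 = 1.2403
Σ x·lx·mx = 1.9059; T = 1.9059/1.2403 = 1.53664…
r ≈ ln(R0)/T = ln(1.2403)/1.53664… = 0.14015… → 0.140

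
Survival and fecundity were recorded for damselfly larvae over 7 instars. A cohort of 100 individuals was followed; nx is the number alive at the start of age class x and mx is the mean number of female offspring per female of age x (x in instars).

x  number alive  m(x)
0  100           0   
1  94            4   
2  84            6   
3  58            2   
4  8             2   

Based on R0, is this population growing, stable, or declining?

lx = nx/n0 = nx/100: 1, 0.94, 0.84, 0.58, 0.08
R0 = Σ lx·mx = 0 + 3.76 + 5.04 + 1.16 + 0.16 = 10.12
R0 > 1, so the population is growing.

growing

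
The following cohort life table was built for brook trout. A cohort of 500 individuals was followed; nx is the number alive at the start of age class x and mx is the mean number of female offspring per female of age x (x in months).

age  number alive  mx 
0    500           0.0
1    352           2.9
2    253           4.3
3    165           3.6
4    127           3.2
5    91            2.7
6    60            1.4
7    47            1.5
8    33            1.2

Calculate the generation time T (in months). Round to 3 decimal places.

2.577

lx = nx/n0 = nx/500: 1, 0.704, 0.506, 0.33, 0.254, 0.182, 0.12, 0.094, 0.066
lx·mx: 0, 2.0416, 2.1758, 1.188, 0.8128, 0.4914, 0.168, 0.141, 0.0792 → R0 = 7.0978
x·lx·mx: 0, 2.0416, 4.3516, 3.564, 3.2512, 2.457, 1.008, 0.987, 0.6336 → Σ = 18.294
T = 18.294 / 7.0978 = 2.577418… → 2.577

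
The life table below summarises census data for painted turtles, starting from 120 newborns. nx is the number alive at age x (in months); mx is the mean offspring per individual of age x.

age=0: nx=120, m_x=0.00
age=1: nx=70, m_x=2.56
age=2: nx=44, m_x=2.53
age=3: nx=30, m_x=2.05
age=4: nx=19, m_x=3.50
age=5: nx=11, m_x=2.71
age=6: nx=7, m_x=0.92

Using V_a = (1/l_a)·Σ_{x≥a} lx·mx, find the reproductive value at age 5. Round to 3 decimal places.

3.295

lx = nx/n0 = nx/120: 1, 0.58333…, 0.36667…, 0.25, 0.15833…, 0.09167…, 0.05833…
lx·mx for x ≥ 5: 0.248417…, 0.053667… → sum = 0.302083…
V_5 = 0.302083… / l_5 = 0.302083… / 0.091667… = 3.295455… → 3.295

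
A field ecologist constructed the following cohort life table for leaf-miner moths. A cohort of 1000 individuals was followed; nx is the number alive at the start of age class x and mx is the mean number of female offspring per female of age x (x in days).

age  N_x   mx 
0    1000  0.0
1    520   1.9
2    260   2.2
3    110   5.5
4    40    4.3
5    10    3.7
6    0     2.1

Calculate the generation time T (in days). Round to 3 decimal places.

2.030

lx = nx/n0 = nx/1000: 1, 0.52, 0.26, 0.11, 0.04, 0.01, 0
lx·mx: 0, 0.988, 0.572, 0.605, 0.172, 0.037, 0 → R0 = 2.374
x·lx·mx: 0, 0.988, 1.144, 1.815, 0.688, 0.185, 0 → Σ = 4.82
T = 4.82 / 2.374 = 2.030329… → 2.030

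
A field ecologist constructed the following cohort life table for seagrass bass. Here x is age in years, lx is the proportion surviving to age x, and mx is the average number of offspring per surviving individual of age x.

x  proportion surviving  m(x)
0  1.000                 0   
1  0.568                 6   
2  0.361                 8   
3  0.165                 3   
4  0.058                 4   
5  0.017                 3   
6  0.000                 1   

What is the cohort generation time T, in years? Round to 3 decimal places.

lx·mx: 0, 3.408, 2.888, 0.495, 0.232, 0.051, 0 → R0 = 7.074
x·lx·mx: 0, 3.408, 5.776, 1.485, 0.928, 0.255, 0 → Σ = 11.852
T = 11.852 / 7.074 = 1.675431… → 1.675

1.675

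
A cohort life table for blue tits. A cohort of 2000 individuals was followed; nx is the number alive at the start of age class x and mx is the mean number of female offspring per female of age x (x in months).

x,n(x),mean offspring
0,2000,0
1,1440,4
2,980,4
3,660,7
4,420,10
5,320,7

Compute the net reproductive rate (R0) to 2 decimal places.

10.37

lx = nx/n0 = nx/2000: 1, 0.72, 0.49, 0.33, 0.21, 0.16
lx·mx by age: 0, 2.88, 1.96, 2.31, 2.1, 1.12
R0 = Σ lx·mx = 10.37 → 10.37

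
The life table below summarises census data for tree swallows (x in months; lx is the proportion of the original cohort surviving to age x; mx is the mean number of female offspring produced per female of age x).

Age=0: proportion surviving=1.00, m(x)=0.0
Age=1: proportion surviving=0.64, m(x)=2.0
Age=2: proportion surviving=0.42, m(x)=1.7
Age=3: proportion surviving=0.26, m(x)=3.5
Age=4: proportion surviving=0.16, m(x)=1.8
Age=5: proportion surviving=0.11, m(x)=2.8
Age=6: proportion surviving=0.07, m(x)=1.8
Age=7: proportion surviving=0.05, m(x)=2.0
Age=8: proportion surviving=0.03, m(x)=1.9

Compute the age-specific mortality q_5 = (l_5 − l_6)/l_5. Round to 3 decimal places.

0.364

q_5 = (l_5 − l_6) / l_5 = (0.11 − 0.07) / 0.11
     = 0.04 / 0.11 = 0.363636… → 0.364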